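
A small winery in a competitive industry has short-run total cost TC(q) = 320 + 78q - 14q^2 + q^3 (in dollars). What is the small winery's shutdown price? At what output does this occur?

The shutdown price is the minimum of AVC. VC = 78q - 14q^2 + q^3, so AVC = 78 - 14q + q^2.
At the minimum of AVC, MC = AVC. MC = 78 - 28q + 3q^2; setting MC = AVC gives 2q^2 - 14q = 0, so q = 7. min AVC = 29.
So the shutdown price is $29.

$29 per unit, at q = 7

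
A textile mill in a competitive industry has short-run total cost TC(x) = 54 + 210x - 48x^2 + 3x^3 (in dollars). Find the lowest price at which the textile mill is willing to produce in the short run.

The shutdown price is the minimum of AVC. VC = 210x - 48x^2 + 3x^3, so AVC = 210 - 48x + 3x^2.
dAVC/dx = -48 + 6x = 0 gives x = 8. min AVC = 210 - 48·8 + 3·8^2 = 18.
So the shutdown price is $18.

$18 per unit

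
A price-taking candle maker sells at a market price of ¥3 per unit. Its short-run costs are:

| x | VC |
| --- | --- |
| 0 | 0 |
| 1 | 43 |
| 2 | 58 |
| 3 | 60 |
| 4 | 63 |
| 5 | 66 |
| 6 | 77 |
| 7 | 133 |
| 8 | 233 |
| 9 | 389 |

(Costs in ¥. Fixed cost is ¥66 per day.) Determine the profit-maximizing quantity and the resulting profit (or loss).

Profit at each row (π = 3x − TC): x=0: -66; x=1: -106; x=2: -118; x=3: -117; x=4: -117; x=5: -117; x=6: -125; x=7: -178; x=8: -275; x=9: -428.
Profit is highest at x = 0. Equivalently, the lowest AVC in the table is 77/6 ≈ ¥12.83 at x = 6, and P = ¥3 falls below it — price never covers variable cost, so the firm shuts down and loses only its fixed cost.

x = 0 (shut down); profit = -¥66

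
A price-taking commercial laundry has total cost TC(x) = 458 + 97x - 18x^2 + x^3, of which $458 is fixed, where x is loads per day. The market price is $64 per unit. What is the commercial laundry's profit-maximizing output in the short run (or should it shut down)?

From TC, MC = TC'(x) = 97 - 36x + 3x^2 and AVC = VC/x = 97 - 18x + x^2.
AVC hits its minimum where MC = AVC, at x = 9, giving min AVC = 97 - 18·9 + 9^2 = $16.
Because $64 ≥ $16, revenue can cover variable cost; the firm operates.
Set P = MC: 64 = 97 - 36x + 3x^2 → 33 - 36x + 3x^2 = 0. The roots are x = 1 and x = 11; the profit-maximizing output is on the rising part of MC, so x* = 11.
Check: AVC at x = 11 is $20 ≤ P, so revenue covers variable cost.
Profit = P·x − TC = 64·11 − 678 = $26.

Produce at x = 11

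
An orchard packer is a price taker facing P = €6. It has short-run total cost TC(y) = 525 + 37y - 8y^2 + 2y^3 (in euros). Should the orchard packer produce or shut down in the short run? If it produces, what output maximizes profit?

Shut down

Variable cost is VC = 37y - 8y^2 + 2y^3, so AVC = VC/y = 37 - 8y + 2y^2 and MC = dTC/dy = 37 - 16y + 6y^2.
The AVC parabola has its vertex at y = 8/4 = 2, where AVC = 37 - 8·2 + 2·2^2 = €29.
With P < min AVC (€6 < €29), every unit sold adds to the loss.
Best response: produce nothing and absorb the €525 fixed cost.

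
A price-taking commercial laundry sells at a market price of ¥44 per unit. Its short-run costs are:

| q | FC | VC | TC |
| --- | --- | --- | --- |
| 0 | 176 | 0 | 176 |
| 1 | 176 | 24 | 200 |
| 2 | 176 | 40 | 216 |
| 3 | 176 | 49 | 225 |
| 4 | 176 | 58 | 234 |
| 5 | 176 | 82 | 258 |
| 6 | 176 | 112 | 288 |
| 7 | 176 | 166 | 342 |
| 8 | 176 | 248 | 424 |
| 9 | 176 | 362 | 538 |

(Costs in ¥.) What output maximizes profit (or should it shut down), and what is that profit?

q = 6; profit = -¥24

Tabulate TR − TC: q=0: -176; q=1: -156; q=2: -128; q=3: -93; q=4: -58; q=5: -38; q=6: -24; q=7: -34; q=8: -72; q=9: -142.
Profit is maximized at q = 6. AVC there is 112/6 = ¥18.67 ≤ P, so producing beats shutting down (which would give -¥176).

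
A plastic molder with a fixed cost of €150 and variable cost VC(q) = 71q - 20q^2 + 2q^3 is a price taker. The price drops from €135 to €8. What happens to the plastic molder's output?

Output falls from 8 to 0 (the firm shuts down)

AVC = 71 - 20q + 2q^2, minimized at q = 5 where min AVC = €21. MC = 71 - 40q + 6q^2.
With P = €135 above the shutdown price, P = MC gives q = 8.
At P = €8 < min AVC = €21, price no longer covers variable cost at any output, so the firm shuts down: q = 0.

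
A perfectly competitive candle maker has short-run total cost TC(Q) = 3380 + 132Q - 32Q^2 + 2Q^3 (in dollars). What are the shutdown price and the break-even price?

AVC = 132 - 32Q + 2Q^2; minimized at Q = 8, giving min AVC = $4. That is the shutdown price.
ATC = 3380/Q + 132 - 32Q + 2Q^2. Setting dATC/dQ = −3380/Q^2 − 32 + 4Q = 0 gives Q = 13 (since 4·13^3 − 32·13^2 = 3380).
min ATC = 3380/13 + 132 − 32·13 + 2·13^2 = $314. That is the break-even price.
For $4 ≤ P < $314 the firm produces at a loss; below $4 it shuts down.

Shutdown price = $4; break-even price = $314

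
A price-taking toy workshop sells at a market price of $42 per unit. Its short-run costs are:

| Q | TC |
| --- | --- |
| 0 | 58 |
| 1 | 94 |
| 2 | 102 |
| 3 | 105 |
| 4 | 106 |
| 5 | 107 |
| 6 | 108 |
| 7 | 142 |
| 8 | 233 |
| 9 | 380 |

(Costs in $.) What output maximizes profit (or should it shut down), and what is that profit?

Tabulate TR − TC: Q=0: -58; Q=1: -52; Q=2: -18; Q=3: 21; Q=4: 62; Q=5: 103; Q=6: 144; Q=7: 152; Q=8: 103; Q=9: -2.
Profit is maximized at Q = 7. AVC there is 84/7 = $12 ≤ P, so producing beats shutting down (which would give -$58).

Q = 7; profit = $152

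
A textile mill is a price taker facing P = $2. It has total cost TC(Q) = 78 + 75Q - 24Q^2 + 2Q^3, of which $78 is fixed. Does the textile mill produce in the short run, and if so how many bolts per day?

Shut down

Variable cost is VC = 75Q - 24Q^2 + 2Q^3, so AVC = VC/Q = 75 - 24Q + 2Q^2 and MC = dTC/dQ = 75 - 48Q + 6Q^2.
The AVC parabola has its vertex at Q = 24/4 = 6, where AVC = 75 - 24·6 + 2·6^2 = $3.
With P < min AVC ($2 < $3), every unit sold adds to the loss.
Shutting down limits the loss to fixed cost, $78.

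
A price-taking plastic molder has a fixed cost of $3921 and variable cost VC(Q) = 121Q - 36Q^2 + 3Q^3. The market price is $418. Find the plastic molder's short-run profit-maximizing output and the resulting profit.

Profit = -$291 at Q = 11

AVC = 121 - 36Q + 3Q^2 has its minimum $13 at Q = 6; price $418 clears that bar, so the firm operates.
With MC = 121 - 72Q + 9Q^2, P = MC on the upward-sloping part at Q* = 11.
TR = 418·11 = 4598. TC = 3921 + 968 = 4889. Profit = 4598 − 4889 = -$291.
By producing, the firm covers all variable cost plus $3630 of fixed cost; shutting down would lose the full $3921.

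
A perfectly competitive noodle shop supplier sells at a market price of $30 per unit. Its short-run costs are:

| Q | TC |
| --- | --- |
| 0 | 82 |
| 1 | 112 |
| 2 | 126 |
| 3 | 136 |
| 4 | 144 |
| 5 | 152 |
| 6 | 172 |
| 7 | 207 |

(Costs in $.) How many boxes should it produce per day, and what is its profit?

Q = 6; profit = $8

Profit at each row (π = 30Q − TC): Q=0: -82; Q=1: -82; Q=2: -66; Q=3: -46; Q=4: -24; Q=5: -2; Q=6: 8; Q=7: 3.
Profit is maximized at Q = 6. AVC there is 90/6 = $15 ≤ P, so producing beats shutting down (which would give -$82).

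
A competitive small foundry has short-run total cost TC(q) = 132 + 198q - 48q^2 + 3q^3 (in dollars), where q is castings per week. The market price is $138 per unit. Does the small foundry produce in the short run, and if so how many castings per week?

Produce at q = 10

Strip out fixed cost: VC = 198q - 48q^2 + 3q^3. Then AVC = 198 - 48q + 3q^2 and MC = 198 - 96q + 9q^2.
The AVC parabola has its vertex at q = 48/6 = 8, where AVC = 198 - 48·8 + 3·8^2 = $6.
Because $138 ≥ $6, revenue can cover variable cost; the firm operates.
Set P = MC: 138 = 198 - 96q + 9q^2 → 60 - 96q + 9q^2 = 0. The roots are q = 2/3 and q = 10; the profit-maximizing output is on the rising part of MC, so q* = 10.
Check: AVC at q = 10 is $18 ≤ P, so revenue covers variable cost.
Profit = P·q − TC = 138·10 − 312 = $1068.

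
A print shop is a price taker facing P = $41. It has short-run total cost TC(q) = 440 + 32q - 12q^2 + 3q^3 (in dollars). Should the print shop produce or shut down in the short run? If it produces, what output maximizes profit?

Variable cost is VC = 32q - 12q^2 + 3q^3, so AVC = VC/q = 32 - 12q + 3q^2 and MC = dTC/dq = 32 - 24q + 9q^2.
AVC is minimized where dAVC/dq = -12 + 6q = 0, at q = 2; min AVC = 32 - 12·2 + 3·2^2 = $20.
Because $41 ≥ $20, revenue can cover variable cost; the firm operates.
Set P = MC: 41 = 32 - 24q + 9q^2 → -9 - 24q + 9q^2 = 0. The roots are q = -1/3 and q = 3; the profit-maximizing output is on the rising part of MC, so q* = 3.
Check: AVC at q = 3 is $23 ≤ P, so revenue covers variable cost.
Profit = P·q − TC = 41·3 − 509 = -$386, a loss, but smaller than the $440 fixed cost the firm would lose by shutting down.

Produce at q = 3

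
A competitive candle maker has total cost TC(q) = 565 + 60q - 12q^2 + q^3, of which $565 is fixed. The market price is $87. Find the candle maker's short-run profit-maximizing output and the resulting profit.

Profit = -$79 at q = 9

AVC = 60 - 12q + q^2; min AVC = $24 at q = 6. Since P = $87 ≥ min AVC, the firm produces.
MC = 60 - 24q + 3q^2. Setting P = MC and taking the root on the rising branch gives q* = 9.
TR = 87·9 = 783. TC = 565 + 297 = 862. Profit = 783 − 862 = -$79.
That loss of $79 beats the $565 the firm would lose by shutting down; producing recovers $486 of fixed cost.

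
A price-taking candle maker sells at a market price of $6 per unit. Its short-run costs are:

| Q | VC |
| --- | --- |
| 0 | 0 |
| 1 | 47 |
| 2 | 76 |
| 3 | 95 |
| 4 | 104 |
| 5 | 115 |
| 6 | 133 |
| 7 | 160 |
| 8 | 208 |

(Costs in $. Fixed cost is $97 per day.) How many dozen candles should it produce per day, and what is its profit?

Q = 0 (shut down); profit = -$97

Compute π = P·Q − TC at each output: Q=0: -97; Q=1: -138; Q=2: -161; Q=3: -174; Q=4: -177; Q=5: -182; Q=6: -194; Q=7: -215; Q=8: -257.
Profit is highest at Q = 0. Equivalently, the lowest AVC in the table is 133/6 ≈ $22.17 at Q = 6, and P = $6 falls below it — price never covers variable cost, so the firm shuts down and loses only its fixed cost.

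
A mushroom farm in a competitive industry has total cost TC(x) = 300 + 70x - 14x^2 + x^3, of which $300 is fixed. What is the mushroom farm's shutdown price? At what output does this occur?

The firm shuts down when price falls below the minimum of average variable cost. AVC = VC/x = 70 - 14x + x^2.
At the minimum of AVC, MC = AVC. MC = 70 - 28x + 3x^2; setting MC = AVC gives 2x^2 - 14x = 0, so x = 7. min AVC = 21.
So the shutdown price is $21.

$21 per unit, at x = 7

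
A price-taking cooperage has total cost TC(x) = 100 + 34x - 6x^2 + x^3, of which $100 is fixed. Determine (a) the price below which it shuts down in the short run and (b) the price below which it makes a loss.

Shutdown price = min AVC. AVC = 34 - 6x + x^2, with vertex at x = 3 and minimum $25.
ATC = 100/x + 34 - 6x + x^2. Setting dATC/dx = −100/x^2 − 6 + 2x = 0 gives x = 5 (since 2·5^3 − 6·5^2 = 100).
min ATC = 100/5 + 34 − 6·5 + 5^2 = $49. That is the break-even price.
Between these two prices the firm operates at a loss; above $49 it earns a profit.

Shutdown price = $25; break-even price = $49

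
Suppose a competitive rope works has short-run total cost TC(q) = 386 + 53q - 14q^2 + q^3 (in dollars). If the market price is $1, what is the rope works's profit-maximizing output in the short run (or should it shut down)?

Variable cost is VC = 53q - 14q^2 + q^3, so AVC = VC/q = 53 - 14q + q^2 and MC = dTC/dq = 53 - 28q + 3q^2.
The AVC parabola has its vertex at q = 14/2 = 7, where AVC = 53 - 14·7 + 7^2 = $4.
P = $1 lies below min AVC = $4; no output level covers variable cost.
The firm minimizes its loss by shutting down and losing only its fixed cost of $386.

Shut down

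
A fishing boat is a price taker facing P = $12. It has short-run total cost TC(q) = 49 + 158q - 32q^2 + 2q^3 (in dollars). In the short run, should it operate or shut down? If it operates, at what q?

Shut down

Strip out fixed cost: VC = 158q - 32q^2 + 2q^3. Then AVC = 158 - 32q + 2q^2 and MC = 158 - 64q + 6q^2.
The AVC parabola has its vertex at q = 32/4 = 8, where AVC = 158 - 32·8 + 2·8^2 = $30.
P = $12 lies below min AVC = $30; no output level covers variable cost.
Shutting down limits the loss to fixed cost, $49.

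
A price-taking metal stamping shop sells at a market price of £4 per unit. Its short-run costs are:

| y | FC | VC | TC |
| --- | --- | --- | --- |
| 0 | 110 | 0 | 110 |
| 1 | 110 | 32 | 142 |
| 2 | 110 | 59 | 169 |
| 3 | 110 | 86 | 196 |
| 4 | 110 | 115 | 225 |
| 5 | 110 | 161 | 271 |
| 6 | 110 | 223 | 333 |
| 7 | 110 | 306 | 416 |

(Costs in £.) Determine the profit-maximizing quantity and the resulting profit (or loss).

Tabulate TR − TC: y=0: -110; y=1: -138; y=2: -161; y=3: -184; y=4: -209; y=5: -251; y=6: -309; y=7: -388.
Profit is highest at y = 0. Equivalently, the lowest AVC in the table is 86/3 ≈ £28.67 at y = 3, and P = £4 falls below it — price never covers variable cost, so the firm shuts down and loses only its fixed cost.

y = 0 (shut down); profit = -£110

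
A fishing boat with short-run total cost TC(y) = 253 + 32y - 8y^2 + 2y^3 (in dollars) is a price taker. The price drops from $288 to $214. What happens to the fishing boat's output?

AVC = 32 - 8y + 2y^2, minimized at y = 2 where min AVC = $24. MC = 32 - 16y + 6y^2.
With P = $288 above the shutdown price, P = MC gives y = 8.
At P = $214 ≥ min AVC, set P = MC: y = 7. The firm stays open but cuts output.

Output falls from 8 to 7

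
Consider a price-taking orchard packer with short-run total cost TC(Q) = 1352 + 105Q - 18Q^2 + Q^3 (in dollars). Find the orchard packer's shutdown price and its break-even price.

Shutdown price = $24; break-even price = $144

AVC = 105 - 18Q + Q^2; minimized at Q = 9, giving min AVC = $24. That is the shutdown price.
ATC = 1352/Q + 105 - 18Q + Q^2. Setting dATC/dQ = −1352/Q^2 − 18 + 2Q = 0 gives Q = 13 (since 2·13^3 − 18·13^2 = 1352).
min ATC = 1352/13 + 105 − 18·13 + 13^2 = $144. That is the break-even price.
For $24 ≤ P < $144 the firm produces at a loss; below $24 it shuts down.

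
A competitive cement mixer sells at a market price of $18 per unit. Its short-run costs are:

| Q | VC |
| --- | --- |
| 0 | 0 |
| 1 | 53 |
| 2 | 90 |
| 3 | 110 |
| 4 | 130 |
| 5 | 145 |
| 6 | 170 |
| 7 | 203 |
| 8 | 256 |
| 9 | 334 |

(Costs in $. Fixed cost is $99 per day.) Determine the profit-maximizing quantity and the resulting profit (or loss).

Tabulate TR − TC: Q=0: -99; Q=1: -134; Q=2: -153; Q=3: -155; Q=4: -157; Q=5: -154; Q=6: -161; Q=7: -176; Q=8: -211; Q=9: -271.
Profit is highest at Q = 0. Equivalently, the lowest AVC in the table is 170/6 ≈ $28.33 at Q = 6, and P = $18 falls below it — price never covers variable cost, so the firm shuts down and loses only its fixed cost.

Q = 0 (shut down); profit = -$99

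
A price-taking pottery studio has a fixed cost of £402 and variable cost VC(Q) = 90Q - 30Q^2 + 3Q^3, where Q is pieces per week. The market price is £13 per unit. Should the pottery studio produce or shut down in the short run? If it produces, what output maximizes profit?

Shut down

Strip out fixed cost: VC = 90Q - 30Q^2 + 3Q^3. Then AVC = 90 - 30Q + 3Q^2 and MC = 90 - 60Q + 9Q^2.
AVC hits its minimum where MC = AVC, at Q = 5, giving min AVC = 90 - 30·5 + 3·5^2 = £15.
With P < min AVC (£13 < £15), every unit sold adds to the loss.
The firm minimizes its loss by shutting down and losing only its fixed cost of £402.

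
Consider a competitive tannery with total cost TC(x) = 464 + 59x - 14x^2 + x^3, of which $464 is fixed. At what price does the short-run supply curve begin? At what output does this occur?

$10 per unit, at x = 7

The firm shuts down when price falls below the minimum of average variable cost. AVC = VC/x = 59 - 14x + x^2.
At the minimum of AVC, MC = AVC. MC = 59 - 28x + 3x^2; setting MC = AVC gives 2x^2 - 14x = 0, so x = 7. min AVC = 10.
The firm shuts down for any P below $10.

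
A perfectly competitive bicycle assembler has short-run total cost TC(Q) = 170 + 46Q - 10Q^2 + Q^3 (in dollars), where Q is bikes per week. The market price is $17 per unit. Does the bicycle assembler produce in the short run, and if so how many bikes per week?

Shut down

Variable cost is VC = 46Q - 10Q^2 + Q^3, so AVC = VC/Q = 46 - 10Q + Q^2 and MC = dTC/dQ = 46 - 20Q + 3Q^2.
AVC hits its minimum where MC = AVC, at Q = 5, giving min AVC = 46 - 10·5 + 5^2 = $21.
P = $17 lies below min AVC = $21; no output level covers variable cost.
The firm minimizes its loss by shutting down and losing only its fixed cost of $170.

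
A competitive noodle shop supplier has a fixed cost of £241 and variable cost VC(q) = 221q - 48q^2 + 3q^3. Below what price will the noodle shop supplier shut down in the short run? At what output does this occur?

£29 per unit, at q = 8

The firm shuts down when price falls below the minimum of average variable cost. AVC = VC/q = 221 - 48q + 3q^2.
At the minimum of AVC, MC = AVC. MC = 221 - 96q + 9q^2; setting MC = AVC gives 6q^2 - 48q = 0, so q = 8. min AVC = 29.
So the shutdown price is £29.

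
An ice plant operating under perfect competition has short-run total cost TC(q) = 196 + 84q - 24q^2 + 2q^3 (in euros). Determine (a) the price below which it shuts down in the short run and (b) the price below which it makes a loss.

Shutdown price = €12; break-even price = €42

AVC = 84 - 24q + 2q^2; minimized at q = 6, giving min AVC = €12. That is the shutdown price.
ATC = 196/q + 84 - 24q + 2q^2. Setting dATC/dq = −196/q^2 − 24 + 4q = 0 gives q = 7 (since 4·7^3 − 24·7^2 = 196).
min ATC = 196/7 + 84 − 24·7 + 2·7^2 = €42. That is the break-even price.
Between these two prices the firm operates at a loss; above €42 it earns a profit.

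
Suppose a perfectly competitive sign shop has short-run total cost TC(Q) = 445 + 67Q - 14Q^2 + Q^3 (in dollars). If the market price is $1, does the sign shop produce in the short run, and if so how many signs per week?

Strip out fixed cost: VC = 67Q - 14Q^2 + Q^3. Then AVC = 67 - 14Q + Q^2 and MC = 67 - 28Q + 3Q^2.
The AVC parabola has its vertex at Q = 14/2 = 7, where AVC = 67 - 14·7 + 7^2 = $18.
P = $1 lies below min AVC = $18; no output level covers variable cost.
Best response: produce nothing and absorb the $445 fixed cost.

Shut down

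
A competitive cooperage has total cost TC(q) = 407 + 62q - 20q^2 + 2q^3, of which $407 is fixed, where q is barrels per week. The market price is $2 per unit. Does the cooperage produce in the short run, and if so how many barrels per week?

Shut down

Variable cost is VC = 62q - 20q^2 + 2q^3, so AVC = VC/q = 62 - 20q + 2q^2 and MC = dTC/dq = 62 - 40q + 6q^2.
AVC is minimized where dAVC/dq = -20 + 4q = 0, at q = 5; min AVC = 62 - 20·5 + 2·5^2 = $12.
With P < min AVC ($2 < $12), every unit sold adds to the loss.
Shutting down limits the loss to fixed cost, $407.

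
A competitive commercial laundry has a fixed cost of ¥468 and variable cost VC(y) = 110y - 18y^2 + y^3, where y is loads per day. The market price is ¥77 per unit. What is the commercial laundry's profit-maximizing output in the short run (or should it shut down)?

Produce at y = 11

From TC, MC = TC'(y) = 110 - 36y + 3y^2 and AVC = VC/y = 110 - 18y + y^2.
AVC is minimized where dAVC/dy = -18 + 2y = 0, at y = 9; min AVC = 110 - 18·9 + 9^2 = ¥29.
Since P = ¥77 ≥ min AVC = ¥29, price covers variable cost and the firm should produce.
P = MC gives 33 - 36y + 3y^2 = 0, with roots 1 and 11. Take the larger (rising MC): y* = 11.
Check: AVC at y = 11 is ¥33 ≤ P, so revenue covers variable cost.
Profit = P·y − TC = 77·11 − 831 = ¥16.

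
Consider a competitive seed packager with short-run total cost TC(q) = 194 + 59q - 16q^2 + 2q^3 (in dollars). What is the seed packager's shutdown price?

The shutdown price is the minimum of AVC. VC = 59q - 16q^2 + 2q^3, so AVC = 59 - 16q + 2q^2.
At the minimum of AVC, MC = AVC. MC = 59 - 32q + 6q^2; setting MC = AVC gives 4q^2 - 16q = 0, so q = 4. min AVC = 27.
For P < $27 the firm produces nothing.

$27 per unit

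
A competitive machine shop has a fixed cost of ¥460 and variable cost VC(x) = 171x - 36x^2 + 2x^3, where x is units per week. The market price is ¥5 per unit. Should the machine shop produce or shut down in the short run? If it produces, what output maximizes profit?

From TC, MC = TC'(x) = 171 - 72x + 6x^2 and AVC = VC/x = 171 - 36x + 2x^2.
The AVC parabola has its vertex at x = 36/4 = 9, where AVC = 171 - 36·9 + 2·9^2 = ¥9.
Since P = ¥5 < min AVC = ¥9, price fails to cover variable cost at any output.
Best response: produce nothing and absorb the ¥460 fixed cost.

Shut down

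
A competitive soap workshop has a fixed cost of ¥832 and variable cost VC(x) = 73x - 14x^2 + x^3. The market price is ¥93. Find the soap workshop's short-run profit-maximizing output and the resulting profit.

Profit = -¥232 at x = 10

AVC = 73 - 14x + x^2 has its minimum ¥24 at x = 7; price ¥93 clears that bar, so the firm operates.
MC = 73 - 28x + 3x^2. Setting P = MC and taking the root on the rising branch gives x* = 10.
TR = 93·10 = 930. TC = 832 + 330 = 1162. Profit = 930 − 1162 = -¥232.
That loss of ¥232 beats the ¥832 the firm would lose by shutting down; producing recovers ¥600 of fixed cost.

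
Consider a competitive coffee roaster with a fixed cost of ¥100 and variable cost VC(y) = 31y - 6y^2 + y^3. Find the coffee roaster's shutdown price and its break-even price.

Shutdown price = min AVC. AVC = 31 - 6y + y^2, with vertex at y = 3 and minimum ¥22.
ATC = 100/y + 31 - 6y + y^2. Setting dATC/dy = −100/y^2 − 6 + 2y = 0 gives y = 5 (since 2·5^3 − 6·5^2 = 100).
min ATC = 100/5 + 31 − 6·5 + 5^2 = ¥46. That is the break-even price.
Between these two prices the firm operates at a loss; above ¥46 it earns a profit.

Shutdown price = ¥22; break-even price = ¥46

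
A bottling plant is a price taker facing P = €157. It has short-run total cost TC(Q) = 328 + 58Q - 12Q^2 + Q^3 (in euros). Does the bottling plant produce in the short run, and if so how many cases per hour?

From TC, MC = TC'(Q) = 58 - 24Q + 3Q^2 and AVC = VC/Q = 58 - 12Q + Q^2.
The AVC parabola has its vertex at Q = 12/2 = 6, where AVC = 58 - 12·6 + 6^2 = €22.
Since P = €157 ≥ min AVC = €22, price covers variable cost and the firm should produce.
Set P = MC: 157 = 58 - 24Q + 3Q^2 → -99 - 24Q + 3Q^2 = 0. The roots are Q = -3 and Q = 11; the profit-maximizing output is on the rising part of MC, so Q* = 11.
Check: AVC at Q = 11 is €47 ≤ P, so revenue covers variable cost.
Profit = P·Q − TC = 157·11 − 845 = €882.

Produce at Q = 11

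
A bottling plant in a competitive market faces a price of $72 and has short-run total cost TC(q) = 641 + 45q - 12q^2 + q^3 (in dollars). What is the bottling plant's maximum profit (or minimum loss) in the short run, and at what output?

AVC = 45 - 12q + q^2; min AVC = $9 at q = 6. Since P = $72 ≥ min AVC, the firm produces.
With MC = 45 - 24q + 3q^2, P = MC on the upward-sloping part at q* = 9.
TR = 72·9 = 648. TC = 641 + 162 = 803. Profit = 648 − 803 = -$155.
By producing, the firm covers all variable cost plus $486 of fixed cost; shutting down would lose the full $641.

Profit = -$155 at q = 9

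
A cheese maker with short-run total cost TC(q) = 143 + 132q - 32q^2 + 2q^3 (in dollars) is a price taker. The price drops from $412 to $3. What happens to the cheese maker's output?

AVC = 132 - 32q + 2q^2, minimized at q = 8 where min AVC = $4. MC = 132 - 64q + 6q^2.
With P = $412 above the shutdown price, P = MC gives q = 14.
At P = $3 < min AVC = $4, price no longer covers variable cost at any output, so the firm shuts down: q = 0.

Output falls from 14 to 0 (the firm shuts down)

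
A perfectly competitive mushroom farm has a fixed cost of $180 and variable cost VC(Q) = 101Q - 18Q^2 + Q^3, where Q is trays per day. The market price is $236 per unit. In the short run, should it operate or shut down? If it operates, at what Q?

Strip out fixed cost: VC = 101Q - 18Q^2 + Q^3. Then AVC = 101 - 18Q + Q^2 and MC = 101 - 36Q + 3Q^2.
AVC hits its minimum where MC = AVC, at Q = 9, giving min AVC = 101 - 18·9 + 9^2 = $20.
P = $236 exceeds min AVC = $20, so the firm stays open.
P = MC gives -135 - 36Q + 3Q^2 = 0, with roots -3 and 15. Take the larger (rising MC): Q* = 15.
Check: AVC at Q = 15 is $56 ≤ P, so revenue covers variable cost.
Profit = P·Q − TC = 236·15 − 1020 = $2520.

Produce at Q = 15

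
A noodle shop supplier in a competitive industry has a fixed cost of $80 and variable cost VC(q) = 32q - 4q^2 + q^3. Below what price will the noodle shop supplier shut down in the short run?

$28 per unit

The firm shuts down when price falls below the minimum of average variable cost. AVC = VC/q = 32 - 4q + q^2.
At the minimum of AVC, MC = AVC. MC = 32 - 8q + 3q^2; setting MC = AVC gives 2q^2 - 4q = 0, so q = 2. min AVC = 28.
For P < $28 the firm produces nothing.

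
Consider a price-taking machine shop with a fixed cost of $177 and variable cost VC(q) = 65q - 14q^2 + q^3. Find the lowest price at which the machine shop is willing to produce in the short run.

$16 per unit

The shutdown price is the minimum of AVC. VC = 65q - 14q^2 + q^3, so AVC = 65 - 14q + q^2.
dAVC/dq = -14 + 2q = 0 gives q = 7. min AVC = 65 - 14·7 + 7^2 = 16.
The firm shuts down for any P below $16.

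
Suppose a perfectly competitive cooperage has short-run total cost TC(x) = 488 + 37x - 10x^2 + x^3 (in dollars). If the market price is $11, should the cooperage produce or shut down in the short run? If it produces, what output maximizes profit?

Shut down

From TC, MC = TC'(x) = 37 - 20x + 3x^2 and AVC = VC/x = 37 - 10x + x^2.
AVC is minimized where dAVC/dx = -10 + 2x = 0, at x = 5; min AVC = 37 - 10·5 + 5^2 = $12.
P = $11 lies below min AVC = $12; no output level covers variable cost.
The firm minimizes its loss by shutting down and losing only its fixed cost of $488.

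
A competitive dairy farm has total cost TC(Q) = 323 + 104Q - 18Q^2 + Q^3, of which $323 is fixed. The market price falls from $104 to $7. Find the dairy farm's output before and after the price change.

AVC = 104 - 18Q + Q^2, minimized at Q = 9 where min AVC = $23. MC = 104 - 36Q + 3Q^2.
With P = $104 above the shutdown price, P = MC gives Q = 12.
At P = $7 < min AVC = $23, price no longer covers variable cost at any output, so the firm shuts down: Q = 0.

Output falls from 12 to 0 (the firm shuts down)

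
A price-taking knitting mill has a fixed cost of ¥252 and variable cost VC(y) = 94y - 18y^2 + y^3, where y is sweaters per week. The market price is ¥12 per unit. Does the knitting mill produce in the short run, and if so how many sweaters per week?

Variable cost is VC = 94y - 18y^2 + y^3, so AVC = VC/y = 94 - 18y + y^2 and MC = dTC/dy = 94 - 36y + 3y^2.
The AVC parabola has its vertex at y = 18/2 = 9, where AVC = 94 - 18·9 + 9^2 = ¥13.
P = ¥12 lies below min AVC = ¥13; no output level covers variable cost.
Shutting down limits the loss to fixed cost, ¥252.

Shut down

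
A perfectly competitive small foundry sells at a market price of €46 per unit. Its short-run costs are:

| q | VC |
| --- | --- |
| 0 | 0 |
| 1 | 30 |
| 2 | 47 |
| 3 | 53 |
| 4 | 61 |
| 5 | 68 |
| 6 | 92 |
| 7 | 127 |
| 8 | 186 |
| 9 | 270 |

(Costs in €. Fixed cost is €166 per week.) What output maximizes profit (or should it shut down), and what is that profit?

q = 7; profit = €29

Tabulate TR − TC: q=0: -166; q=1: -150; q=2: -121; q=3: -81; q=4: -43; q=5: -4; q=6: 18; q=7: 29; q=8: 16; q=9: -22.
Profit is maximized at q = 7. AVC there is 127/7 = €18.14 ≤ P, so producing beats shutting down (which would give -€166).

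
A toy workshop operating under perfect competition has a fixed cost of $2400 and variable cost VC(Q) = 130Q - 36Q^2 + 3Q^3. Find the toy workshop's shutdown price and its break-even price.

Shutdown price = min AVC. AVC = 130 - 36Q + 3Q^2, with vertex at Q = 6 and minimum $22.
ATC = 2400/Q + 130 - 36Q + 3Q^2. Setting dATC/dQ = −2400/Q^2 − 36 + 6Q = 0 gives Q = 10 (since 6·10^3 − 36·10^2 = 2400).
min ATC = 2400/10 + 130 − 36·10 + 3·10^2 = $310. That is the break-even price.
Between these two prices the firm operates at a loss; above $310 it earns a profit.

Shutdown price = $22; break-even price = $310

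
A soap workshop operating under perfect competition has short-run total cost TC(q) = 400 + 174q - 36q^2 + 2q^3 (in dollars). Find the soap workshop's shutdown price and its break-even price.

Shutdown price = $12; break-even price = $54

Shutdown price = min AVC. AVC = 174 - 36q + 2q^2, with vertex at q = 9 and minimum $12.
ATC = 400/q + 174 - 36q + 2q^2. Setting dATC/dq = −400/q^2 − 36 + 4q = 0 gives q = 10 (since 4·10^3 − 36·10^2 = 400).
min ATC = 400/10 + 174 − 36·10 + 2·10^2 = $54. That is the break-even price.
For $12 ≤ P < $54 the firm produces at a loss; below $12 it shuts down.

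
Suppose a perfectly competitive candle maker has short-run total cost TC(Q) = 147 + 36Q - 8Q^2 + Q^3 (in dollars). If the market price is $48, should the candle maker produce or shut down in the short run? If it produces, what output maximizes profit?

Produce at Q = 6

Variable cost is VC = 36Q - 8Q^2 + Q^3, so AVC = VC/Q = 36 - 8Q + Q^2 and MC = dTC/dQ = 36 - 16Q + 3Q^2.
AVC is minimized where dAVC/dQ = -8 + 2Q = 0, at Q = 4; min AVC = 36 - 8·4 + 4^2 = $20.
Because $48 ≥ $20, revenue can cover variable cost; the firm operates.
Set P = MC: 48 = 36 - 16Q + 3Q^2 → -12 - 16Q + 3Q^2 = 0. The roots are Q = -2/3 and Q = 6; the profit-maximizing output is on the rising part of MC, so Q* = 6.
Check: AVC at Q = 6 is $24 ≤ P, so revenue covers variable cost.
Profit = P·Q − TC = 48·6 − 291 = -$3, a loss, but smaller than the $147 fixed cost the firm would lose by shutting down.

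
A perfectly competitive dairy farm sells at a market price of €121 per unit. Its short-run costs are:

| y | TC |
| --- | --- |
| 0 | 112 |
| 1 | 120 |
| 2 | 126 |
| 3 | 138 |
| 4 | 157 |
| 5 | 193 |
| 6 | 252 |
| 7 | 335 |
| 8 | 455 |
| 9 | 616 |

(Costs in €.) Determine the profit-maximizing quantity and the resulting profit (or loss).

y = 8; profit = €513

Tabulate TR − TC: y=0: -112; y=1: 1; y=2: 116; y=3: 225; y=4: 327; y=5: 412; y=6: 474; y=7: 512; y=8: 513; y=9: 473.
Profit is maximized at y = 8. AVC there is 343/8 = €42.88 ≤ P, so producing beats shutting down (which would give -€112).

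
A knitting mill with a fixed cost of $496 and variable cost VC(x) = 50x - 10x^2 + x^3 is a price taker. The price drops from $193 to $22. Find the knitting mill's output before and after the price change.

AVC = 50 - 10x + x^2, minimized at x = 5 where min AVC = $25. MC = 50 - 20x + 3x^2.
With P = $193 above the shutdown price, P = MC gives x = 11.
At P = $22 < min AVC = $25, price no longer covers variable cost at any output, so the firm shuts down: x = 0.

Output falls from 11 to 0 (the firm shuts down)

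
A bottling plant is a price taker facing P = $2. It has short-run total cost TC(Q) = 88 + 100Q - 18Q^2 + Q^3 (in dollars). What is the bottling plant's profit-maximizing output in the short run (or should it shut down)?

Variable cost is VC = 100Q - 18Q^2 + Q^3, so AVC = VC/Q = 100 - 18Q + Q^2 and MC = dTC/dQ = 100 - 36Q + 3Q^2.
The AVC parabola has its vertex at Q = 18/2 = 9, where AVC = 100 - 18·9 + 9^2 = $19.
With P < min AVC ($2 < $19), every unit sold adds to the loss.
Shutting down limits the loss to fixed cost, $88.

Shut down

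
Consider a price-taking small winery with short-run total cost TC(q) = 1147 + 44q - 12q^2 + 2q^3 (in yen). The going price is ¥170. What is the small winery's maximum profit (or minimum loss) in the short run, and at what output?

Profit = -¥363 at q = 7

AVC = 44 - 12q + 2q^2; min AVC = ¥26 at q = 3. Since P = ¥170 ≥ min AVC, the firm produces.
MC = 44 - 24q + 6q^2. Setting P = MC and taking the root on the rising branch gives q* = 7.
TR = 170·7 = 1190. TC = 1147 + 406 = 1553. Profit = 1190 − 1553 = -¥363.
That loss of ¥363 beats the ¥1147 the firm would lose by shutting down; producing recovers ¥784 of fixed cost.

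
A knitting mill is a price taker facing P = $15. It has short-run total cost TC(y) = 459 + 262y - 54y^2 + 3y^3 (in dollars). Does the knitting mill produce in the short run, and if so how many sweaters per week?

Shut down

Strip out fixed cost: VC = 262y - 54y^2 + 3y^3. Then AVC = 262 - 54y + 3y^2 and MC = 262 - 108y + 9y^2.
The AVC parabola has its vertex at y = 54/6 = 9, where AVC = 262 - 54·9 + 3·9^2 = $19.
With P < min AVC ($15 < $19), every unit sold adds to the loss.
Shutting down limits the loss to fixed cost, $459.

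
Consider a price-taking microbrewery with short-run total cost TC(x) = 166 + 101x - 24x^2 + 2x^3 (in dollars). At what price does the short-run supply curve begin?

Short-run supply begins at min AVC. From VC = 101x - 24x^2 + 2x^3, AVC = 101 - 24x + 2x^2.
dAVC/dx = -24 + 4x = 0 gives x = 6. min AVC = 101 - 24·6 + 2·6^2 = 29.
The firm shuts down for any P below $29.

$29 per unit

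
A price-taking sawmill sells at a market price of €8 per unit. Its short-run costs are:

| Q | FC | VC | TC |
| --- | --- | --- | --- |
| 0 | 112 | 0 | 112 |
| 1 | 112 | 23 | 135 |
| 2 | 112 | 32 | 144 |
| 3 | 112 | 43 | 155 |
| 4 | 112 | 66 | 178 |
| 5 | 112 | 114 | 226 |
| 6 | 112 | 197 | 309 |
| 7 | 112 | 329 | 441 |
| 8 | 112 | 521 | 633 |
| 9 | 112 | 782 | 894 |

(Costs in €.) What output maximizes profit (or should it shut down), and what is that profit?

Tabulate TR − TC: Q=0: -112; Q=1: -127; Q=2: -128; Q=3: -131; Q=4: -146; Q=5: -186; Q=6: -261; Q=7: -385; Q=8: -569; Q=9: -822.
Profit is highest at Q = 0. Equivalently, the lowest AVC in the table is 43/3 ≈ €14.33 at Q = 3, and P = €8 falls below it — price never covers variable cost, so the firm shuts down and loses only its fixed cost.

Q = 0 (shut down); profit = -€112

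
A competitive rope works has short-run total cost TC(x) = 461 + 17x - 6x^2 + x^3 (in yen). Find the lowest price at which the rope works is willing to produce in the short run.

¥8 per unit

The shutdown price is the minimum of AVC. VC = 17x - 6x^2 + x^3, so AVC = 17 - 6x + x^2.
dAVC/dx = -6 + 2x = 0 gives x = 3. min AVC = 17 - 6·3 + 3^2 = 8.
For P < ¥8 the firm produces nothing.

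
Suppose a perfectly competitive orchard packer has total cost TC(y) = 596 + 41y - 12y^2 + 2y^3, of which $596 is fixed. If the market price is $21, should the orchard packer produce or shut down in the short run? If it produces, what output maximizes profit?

From TC, MC = TC'(y) = 41 - 24y + 6y^2 and AVC = VC/y = 41 - 12y + 2y^2.
AVC is minimized where dAVC/dy = -12 + 4y = 0, at y = 3; min AVC = 41 - 12·3 + 2·3^2 = $23.
P = $21 lies below min AVC = $23; no output level covers variable cost.
Best response: produce nothing and absorb the $596 fixed cost.

Shut down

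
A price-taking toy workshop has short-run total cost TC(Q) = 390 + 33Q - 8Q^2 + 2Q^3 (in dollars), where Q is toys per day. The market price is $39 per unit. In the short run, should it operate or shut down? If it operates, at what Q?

Variable cost is VC = 33Q - 8Q^2 + 2Q^3, so AVC = VC/Q = 33 - 8Q + 2Q^2 and MC = dTC/dQ = 33 - 16Q + 6Q^2.
AVC is minimized where dAVC/dQ = -8 + 4Q = 0, at Q = 2; min AVC = 33 - 8·2 + 2·2^2 = $25.
P = $39 exceeds min AVC = $25, so the firm stays open.
Solving P = MC: -6 - 16Q + 6Q^2 = 0 ⇒ Q = -1/3 or 3. On the upward-sloping branch, Q* = 3.
Check: AVC at Q = 3 is $27 ≤ P, so revenue covers variable cost.
Profit = P·Q − TC = 39·3 − 471 = -$354, a loss, but smaller than the $390 fixed cost the firm would lose by shutting down.

Produce at Q = 3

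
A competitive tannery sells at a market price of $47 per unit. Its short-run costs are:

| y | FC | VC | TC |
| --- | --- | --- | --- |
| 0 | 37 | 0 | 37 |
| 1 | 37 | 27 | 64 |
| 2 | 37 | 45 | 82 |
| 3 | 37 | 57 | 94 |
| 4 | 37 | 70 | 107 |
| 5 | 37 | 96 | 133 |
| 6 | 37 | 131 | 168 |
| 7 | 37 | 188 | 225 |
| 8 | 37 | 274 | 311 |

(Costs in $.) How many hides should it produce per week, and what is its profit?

y = 6; profit = $114

Profit at each row (π = 47y − TC): y=0: -37; y=1: -17; y=2: 12; y=3: 47; y=4: 81; y=5: 102; y=6: 114; y=7: 104; y=8: 65.
Profit is maximized at y = 6. AVC there is 131/6 = $21.83 ≤ P, so producing beats shutting down (which would give -$37).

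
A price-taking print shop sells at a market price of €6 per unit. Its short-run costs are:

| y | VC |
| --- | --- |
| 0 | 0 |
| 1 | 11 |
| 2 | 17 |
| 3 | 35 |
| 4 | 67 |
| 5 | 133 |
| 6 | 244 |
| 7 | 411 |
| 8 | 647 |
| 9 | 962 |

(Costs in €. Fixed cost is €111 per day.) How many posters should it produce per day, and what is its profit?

Compute π = P·y − TC at each output: y=0: -111; y=1: -116; y=2: -116; y=3: -128; y=4: -154; y=5: -214; y=6: -319; y=7: -480; y=8: -710; y=9: -1019.
Profit is highest at y = 0. Equivalently, the lowest AVC in the table is 17/2 ≈ €8.50 at y = 2, and P = €6 falls below it — price never covers variable cost, so the firm shuts down and loses only its fixed cost.

y = 0 (shut down); profit = -€111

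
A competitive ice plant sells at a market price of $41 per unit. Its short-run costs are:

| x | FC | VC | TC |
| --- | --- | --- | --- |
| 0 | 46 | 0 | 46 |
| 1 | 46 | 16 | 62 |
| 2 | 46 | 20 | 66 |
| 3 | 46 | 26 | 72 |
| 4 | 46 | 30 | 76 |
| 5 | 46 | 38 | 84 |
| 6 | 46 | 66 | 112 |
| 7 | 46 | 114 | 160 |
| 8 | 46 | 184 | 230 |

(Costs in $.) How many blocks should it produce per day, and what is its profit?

x = 6; profit = $134

Tabulate TR − TC: x=0: -46; x=1: -21; x=2: 16; x=3: 51; x=4: 88; x=5: 121; x=6: 134; x=7: 127; x=8: 98.
Profit is maximized at x = 6. AVC there is 66/6 = $11 ≤ P, so producing beats shutting down (which would give -$46).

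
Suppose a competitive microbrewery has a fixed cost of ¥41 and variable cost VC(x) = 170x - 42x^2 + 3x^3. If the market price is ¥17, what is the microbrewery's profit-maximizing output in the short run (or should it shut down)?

Strip out fixed cost: VC = 170x - 42x^2 + 3x^3. Then AVC = 170 - 42x + 3x^2 and MC = 170 - 84x + 9x^2.
The AVC parabola has its vertex at x = 42/6 = 7, where AVC = 170 - 42·7 + 3·7^2 = ¥23.
P = ¥17 lies below min AVC = ¥23; no output level covers variable cost.
Shutting down limits the loss to fixed cost, ¥41.

Shut down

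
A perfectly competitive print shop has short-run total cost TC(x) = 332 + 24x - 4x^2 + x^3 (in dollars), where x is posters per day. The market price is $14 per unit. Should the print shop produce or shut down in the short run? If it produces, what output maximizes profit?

Strip out fixed cost: VC = 24x - 4x^2 + x^3. Then AVC = 24 - 4x + x^2 and MC = 24 - 8x + 3x^2.
The AVC parabola has its vertex at x = 4/2 = 2, where AVC = 24 - 4·2 + 2^2 = $20.
With P < min AVC ($14 < $20), every unit sold adds to the loss.
The firm minimizes its loss by shutting down and losing only its fixed cost of $332.

Shut down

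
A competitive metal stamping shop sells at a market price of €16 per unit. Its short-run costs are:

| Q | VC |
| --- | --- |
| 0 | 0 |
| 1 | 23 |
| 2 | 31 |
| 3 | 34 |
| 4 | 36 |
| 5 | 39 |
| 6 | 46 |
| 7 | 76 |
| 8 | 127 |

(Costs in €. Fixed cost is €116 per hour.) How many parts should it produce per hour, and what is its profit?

Profit at each row (π = 16Q − TC): Q=0: -116; Q=1: -123; Q=2: -115; Q=3: -102; Q=4: -88; Q=5: -75; Q=6: -66; Q=7: -80; Q=8: -115.
Profit is maximized at Q = 6. AVC there is 46/6 = €7.67 ≤ P, so producing beats shutting down (which would give -€116).

Q = 6; profit = -€66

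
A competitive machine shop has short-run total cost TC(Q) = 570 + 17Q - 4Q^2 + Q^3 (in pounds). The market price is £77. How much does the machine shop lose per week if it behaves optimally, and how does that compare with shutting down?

Profit = -£282 at Q = 6

AVC = 17 - 4Q + Q^2; min AVC = £13 at Q = 2. Since P = £77 ≥ min AVC, the firm produces.
With MC = 17 - 8Q + 3Q^2, P = MC on the upward-sloping part at Q* = 6.
TR = 77·6 = 462. TC = 570 + 174 = 744. Profit = 462 − 744 = -£282.
That loss of £282 beats the £570 the firm would lose by shutting down; producing recovers £288 of fixed cost.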